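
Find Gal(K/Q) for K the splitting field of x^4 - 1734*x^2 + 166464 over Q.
Gal(K/Q) = Z/2Z (cyclic of order 2)

f factors as (x^2 - 102)(x^2 - 1632), so the splitting field is K = Q(sqrt(102), sqrt(1632)). The squarefree part of 102 is 102 and the squarefree part of 1632 is also 102, so sqrt(102) and sqrt(1632) are both rational multiples of sqrt(102). Hence Q(sqrt(102)) = Q(sqrt(1632)) = Q(sqrt(102)), and the splitting field collapses to a single degree-2 extension with Galois group Z/2Z.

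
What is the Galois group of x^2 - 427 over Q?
Gal(K/Q) = Z/2Z (cyclic of order 2)

x^2 - 427 is irreducible over Q since 427 is not a rational square. The splitting field Q(sqrt(427)) has degree 2 over Q, and its unique nontrivial automorphism is sqrt(427) ↦ -sqrt(427). Hence Gal(Q(sqrt(427))/Q) = Z/2Z.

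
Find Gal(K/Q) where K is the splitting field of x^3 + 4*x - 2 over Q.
Gal(K/Q) = S_3 (symmetric group of order 6)

Compute the discriminant of x^3 + (0)*x^2 + (4)*x + (-2): Δ = -364. Since Δ is not a rational square, the Galois group is not contained in A_3; it must be the full S_3 (irreducibility of the cubic rules out anything smaller).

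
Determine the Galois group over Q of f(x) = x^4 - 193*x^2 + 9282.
Gal(K/Q) = V_4 (Klein four-group, Z/2Z × Z/2Z)

f factors as (x^2 - 102)(x^2 - 91), so the splitting field is K = Q(sqrt(102), sqrt(91)). The elements 102, 91, 9282 are all non-squares in Q, so sqrt(102) and sqrt(91) generate independent quadratic extensions. Thus [K:Q] = 4 and Gal(K/Q) is generated by the two order-2 automorphisms sqrt(102) ↦ -sqrt(102) and sqrt(91) ↦ -sqrt(91), giving V_4.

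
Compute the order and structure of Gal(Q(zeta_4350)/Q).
|Gal(Q(zeta_4350)/Q)| = phi(4350) = 1120; group ≅ (Z/4350Z)^* ≅ Z/2Z × Z/20Z × Z/28Z

The n-th cyclotomic polynomial Φ_4350(x) is the minimal polynomial of zeta_4350 over Q and has degree phi(4350) = 1120. So Q(zeta_4350) is a degree-1120 Galois extension with Galois group (Z/4350Z)^*. By CRT, (Z/4350Z)^* ≅ (Z/2Z)^* × (Z/3Z)^* × (Z/25Z)^* × (Z/29Z)^*. Each prime-power unit group is (Z/2Z)^* ≅ trivial group (order 1); (Z/3Z)^* ≅ Z/2Z; (Z/25Z)^* ≅ Z/20Z; (Z/29Z)^* ≅ Z/28Z. Hence Gal(Q(zeta_4350)/Q) ≅ Z/2Z × Z/20Z × Z/28Z.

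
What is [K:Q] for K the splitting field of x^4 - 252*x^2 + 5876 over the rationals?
[K:Q] = 4

f factors as (x^2 - 226)(x^2 - 26); the splitting field is K = Q(sqrt(226), sqrt(26)). Since 226, 26, and 5876 are all non-squares in Q, the three subfields Q(sqrt(226)), Q(sqrt(26)), Q(sqrt(5876)) are distinct degree-2 extensions, so [K:Q] = 4 (Klein four Galois group).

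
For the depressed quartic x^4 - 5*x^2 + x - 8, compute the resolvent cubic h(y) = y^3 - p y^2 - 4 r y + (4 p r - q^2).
h(y) = y^3 + 5*y^2 + 32*y + 159

Identify coefficients: p = -5, q = 1, r = -8.
Plug into h(y) = y^3 - p y^2 - 4 r y + (4 p r - q^2):
  h(y) = y^3 - (-5) y^2 - 4*(-8) y + (4*(-5)*(-8) - (1)^2)
       = y^3 + (5) y^2 + (32) y + (159).
Simplifying: h(y) = y^3 + 5*y^2 + 32*y + 159.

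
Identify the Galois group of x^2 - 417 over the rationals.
Gal(K/Q) = Z/2Z (cyclic of order 2)

x^2 - 417 is irreducible over Q since 417 is not a rational square. The splitting field Q(sqrt(417)) has degree 2 over Q, and its unique nontrivial automorphism is sqrt(417) ↦ -sqrt(417). Hence Gal(Q(sqrt(417))/Q) = Z/2Z.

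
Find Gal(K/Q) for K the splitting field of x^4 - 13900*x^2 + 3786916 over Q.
Gal(K/Q) = Z/2Z (cyclic of order 2)

f factors as (x^2 - 278)(x^2 - 13622), so the splitting field is K = Q(sqrt(278), sqrt(13622)). The squarefree part of 278 is 278 and the squarefree part of 13622 is also 278, so sqrt(278) and sqrt(13622) are both rational multiples of sqrt(278). Hence Q(sqrt(278)) = Q(sqrt(13622)) = Q(sqrt(278)), and the splitting field collapses to a single degree-2 extension with Galois group Z/2Z.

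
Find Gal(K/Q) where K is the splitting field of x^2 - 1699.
Gal(K/Q) = Z/2Z (cyclic of order 2)

x^2 - 1699 is irreducible over Q since 1699 is not a rational square. The splitting field Q(sqrt(1699)) has degree 2 over Q, and its unique nontrivial automorphism is sqrt(1699) ↦ -sqrt(1699). Hence Gal(Q(sqrt(1699))/Q) = Z/2Z.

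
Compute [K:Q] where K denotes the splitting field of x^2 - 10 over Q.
[K:Q] = 2

The discriminant of x^2 + (0)*x + (-10) is b^2 - 4c = 0 - (-40) = 40. Since 40 is not a perfect square in Q, the polynomial is irreducible over Q. Its two roots generate a degree-2 extension, so [K:Q] = 2.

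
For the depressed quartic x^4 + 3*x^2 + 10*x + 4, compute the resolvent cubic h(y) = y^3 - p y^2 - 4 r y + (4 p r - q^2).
h(y) = y^3 - 3*y^2 - 16*y - 52

Identify coefficients: p = 3, q = 10, r = 4.
Plug into h(y) = y^3 - p y^2 - 4 r y + (4 p r - q^2):
  h(y) = y^3 - (3) y^2 - 4*(4) y + (4*(3)*(4) - (10)^2)
       = y^3 + (-3) y^2 + (-16) y + (-52).
Simplifying: h(y) = y^3 - 3*y^2 - 16*y - 52.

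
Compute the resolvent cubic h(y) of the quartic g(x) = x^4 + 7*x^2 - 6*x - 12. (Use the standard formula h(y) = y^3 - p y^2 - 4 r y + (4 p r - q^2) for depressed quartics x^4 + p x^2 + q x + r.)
h(y) = y^3 - 7*y^2 + 48*y - 372

Identify coefficients: p = 7, q = -6, r = -12.
Plug into h(y) = y^3 - p y^2 - 4 r y + (4 p r - q^2):
  h(y) = y^3 - (7) y^2 - 4*(-12) y + (4*(7)*(-12) - (-6)^2)
       = y^3 + (-7) y^2 + (48) y + (-372).
Simplifying: h(y) = y^3 - 7*y^2 + 48*y - 372.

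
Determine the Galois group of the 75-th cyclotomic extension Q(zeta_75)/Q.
|Gal(Q(zeta_75)/Q)| = phi(75) = 40; group ≅ (Z/75Z)^* ≅ Z/2Z × Z/20Z

The n-th cyclotomic polynomial Φ_75(x) is the minimal polynomial of zeta_75 over Q and has degree phi(75) = 40. So Q(zeta_75) is a degree-40 Galois extension with Galois group (Z/75Z)^*. By CRT, (Z/75Z)^* ≅ (Z/3Z)^* × (Z/25Z)^*. Each prime-power unit group is (Z/3Z)^* ≅ Z/2Z; (Z/25Z)^* ≅ Z/20Z. Hence Gal(Q(zeta_75)/Q) ≅ Z/2Z × Z/20Z.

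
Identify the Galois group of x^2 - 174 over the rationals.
Gal(K/Q) = Z/2Z (cyclic of order 2)

x^2 - 174 is irreducible over Q since 174 is not a rational square. The splitting field Q(sqrt(174)) has degree 2 over Q, and its unique nontrivial automorphism is sqrt(174) ↦ -sqrt(174). Hence Gal(Q(sqrt(174))/Q) = Z/2Z.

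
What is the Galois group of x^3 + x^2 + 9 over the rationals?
Gal(K/Q) = S_3 (symmetric group of order 6)

Compute the discriminant of x^3 + (1)*x^2 + (0)*x + (9): Δ = -2223. Since Δ is not a rational square, the Galois group is not contained in A_3; it must be the full S_3 (irreducibility of the cubic rules out anything smaller).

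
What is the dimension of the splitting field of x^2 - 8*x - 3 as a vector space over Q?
[K:Q] = 2

The discriminant of x^2 + (-8)*x + (-3) is b^2 - 4c = 64 - (-12) = 76. Since 76 is not a perfect square in Q, the polynomial is irreducible over Q. Its two roots generate a degree-2 extension, so [K:Q] = 2.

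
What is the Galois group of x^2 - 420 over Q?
Gal(K/Q) = Z/2Z (cyclic of order 2)

x^2 - 420 is irreducible over Q since 420 is not a rational square. The splitting field Q(sqrt(420)) has degree 2 over Q, and its unique nontrivial automorphism is sqrt(420) ↦ -sqrt(420). Hence Gal(Q(sqrt(420))/Q) = Z/2Z.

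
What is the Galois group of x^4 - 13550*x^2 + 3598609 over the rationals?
Gal(K/Q) = Z/2Z (cyclic of order 2)

f factors as (x^2 - 271)(x^2 - 13279), so the splitting field is K = Q(sqrt(271), sqrt(13279)). The squarefree part of 271 is 271 and the squarefree part of 13279 is also 271, so sqrt(271) and sqrt(13279) are both rational multiples of sqrt(271). Hence Q(sqrt(271)) = Q(sqrt(13279)) = Q(sqrt(271)), and the splitting field collapses to a single degree-2 extension with Galois group Z/2Z.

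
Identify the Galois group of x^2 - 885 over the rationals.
Gal(K/Q) = Z/2Z (cyclic of order 2)

x^2 - 885 is irreducible over Q since 885 is not a rational square. The splitting field Q(sqrt(885)) has degree 2 over Q, and its unique nontrivial automorphism is sqrt(885) ↦ -sqrt(885). Hence Gal(Q(sqrt(885))/Q) = Z/2Z.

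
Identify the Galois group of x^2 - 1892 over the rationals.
Gal(K/Q) = Z/2Z (cyclic of order 2)

x^2 - 1892 is irreducible over Q since 1892 is not a rational square. The splitting field Q(sqrt(1892)) has degree 2 over Q, and its unique nontrivial automorphism is sqrt(1892) ↦ -sqrt(1892). Hence Gal(Q(sqrt(1892))/Q) = Z/2Z.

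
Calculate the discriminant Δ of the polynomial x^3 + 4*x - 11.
Δ = -3523

For a depressed cubic x^3 + p x + q the discriminant is Δ = -4 p^3 - 27 q^2 = -4*(4)^3 - 27*(-11)^2 = -256 - 3267 = -3523.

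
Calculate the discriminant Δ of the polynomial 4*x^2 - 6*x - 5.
Δ = 116

For a quadratic a x^2 + b x + c the discriminant is Δ = b^2 - 4ac = (-6)^2 - 4*(4)*(-5) = 36 - (-80) = 116.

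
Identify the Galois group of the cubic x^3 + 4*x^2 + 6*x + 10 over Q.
Gal(K/Q) = S_3 (symmetric group of order 6)

Compute the discriminant of x^3 + (4)*x^2 + (6)*x + (10): Δ = -1228. Since Δ is not a rational square, the Galois group is not contained in A_3; it must be the full S_3 (irreducibility of the cubic rules out anything smaller).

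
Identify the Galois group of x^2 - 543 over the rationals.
Gal(K/Q) = Z/2Z (cyclic of order 2)

x^2 - 543 is irreducible over Q since 543 is not a rational square. The splitting field Q(sqrt(543)) has degree 2 over Q, and its unique nontrivial automorphism is sqrt(543) ↦ -sqrt(543). Hence Gal(Q(sqrt(543))/Q) = Z/2Z.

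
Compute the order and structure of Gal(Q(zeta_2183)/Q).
|Gal(Q(zeta_2183)/Q)| = phi(2183) = 2088; group ≅ (Z/2183Z)^* ≅ Z/36Z × Z/58Z

The n-th cyclotomic polynomial Φ_2183(x) is the minimal polynomial of zeta_2183 over Q and has degree phi(2183) = 2088. So Q(zeta_2183) is a degree-2088 Galois extension with Galois group (Z/2183Z)^*. By CRT, (Z/2183Z)^* ≅ (Z/37Z)^* × (Z/59Z)^*. Each prime-power unit group is (Z/37Z)^* ≅ Z/36Z; (Z/59Z)^* ≅ Z/58Z. Hence Gal(Q(zeta_2183)/Q) ≅ Z/36Z × Z/58Z.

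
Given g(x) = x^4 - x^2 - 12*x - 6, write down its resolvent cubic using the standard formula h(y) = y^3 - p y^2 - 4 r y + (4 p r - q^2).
h(y) = y^3 + y^2 + 24*y - 120

Identify coefficients: p = -1, q = -12, r = -6.
Plug into h(y) = y^3 - p y^2 - 4 r y + (4 p r - q^2):
  h(y) = y^3 - (-1) y^2 - 4*(-6) y + (4*(-1)*(-6) - (-12)^2)
       = y^3 + (1) y^2 + (24) y + (-120).
Simplifying: h(y) = y^3 + y^2 + 24*y - 120.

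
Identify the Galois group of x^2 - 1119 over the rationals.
Gal(K/Q) = Z/2Z (cyclic of order 2)

x^2 - 1119 is irreducible over Q since 1119 is not a rational square. The splitting field Q(sqrt(1119)) has degree 2 over Q, and its unique nontrivial automorphism is sqrt(1119) ↦ -sqrt(1119). Hence Gal(Q(sqrt(1119))/Q) = Z/2Z.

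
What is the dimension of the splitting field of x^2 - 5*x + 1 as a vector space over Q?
[K:Q] = 2

The discriminant of x^2 + (-5)*x + (1) is b^2 - 4c = 25 - (4) = 21. Since 21 is not a perfect square in Q, the polynomial is irreducible over Q. Its two roots generate a degree-2 extension, so [K:Q] = 2.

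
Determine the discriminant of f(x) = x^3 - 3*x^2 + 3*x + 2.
Δ = -243

For x^3 + a x^2 + b x + c the discriminant is Δ = 18 a b c - 4 a^3 c + a^2 b^2 - 4 b^3 - 27 c^2.
Plug a = -3, b = 3, c = 2:
  18*(-3)*(3)*(2) - 4*(-3)^3*(2) + (-3)^2*(3)^2 - 4*(3)^3 - 27*(2)^2
  = -324 + (216) + 81 + (-108) + (-108)
  = -243.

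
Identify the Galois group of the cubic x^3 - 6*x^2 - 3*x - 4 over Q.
Gal(K/Q) = S_3 (symmetric group of order 6)

Compute the discriminant of x^3 + (-6)*x^2 + (-3)*x + (-4): Δ = -4752. Since Δ is not a rational square, the Galois group is not contained in A_3; it must be the full S_3 (irreducibility of the cubic rules out anything smaller).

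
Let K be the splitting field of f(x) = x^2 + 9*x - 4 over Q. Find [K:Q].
[K:Q] = 2

The discriminant of x^2 + (9)*x + (-4) is b^2 - 4c = 81 - (-16) = 97. Since 97 is not a perfect square in Q, the polynomial is irreducible over Q. Its two roots generate a degree-2 extension, so [K:Q] = 2.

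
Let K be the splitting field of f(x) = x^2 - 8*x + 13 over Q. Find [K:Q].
[K:Q] = 2

The discriminant of x^2 + (-8)*x + (13) is b^2 - 4c = 64 - (52) = 12. Since 12 is not a perfect square in Q, the polynomial is irreducible over Q. Its two roots generate a degree-2 extension, so [K:Q] = 2.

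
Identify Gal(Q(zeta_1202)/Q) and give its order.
|Gal(Q(zeta_1202)/Q)| = phi(1202) = 600; group ≅ (Z/1202Z)^* ≅ Z/600Z

The n-th cyclotomic polynomial Φ_1202(x) is the minimal polynomial of zeta_1202 over Q and has degree phi(1202) = 600. So Q(zeta_1202) is a degree-600 Galois extension with Galois group (Z/1202Z)^*. By CRT, (Z/1202Z)^* ≅ (Z/2Z)^* × (Z/601Z)^*. Each prime-power unit group is (Z/2Z)^* ≅ trivial group (order 1); (Z/601Z)^* ≅ Z/600Z. Hence Gal(Q(zeta_1202)/Q) ≅ Z/600Z.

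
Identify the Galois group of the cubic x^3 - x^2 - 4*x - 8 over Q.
Gal(K/Q) = S_3 (symmetric group of order 6)

Compute the discriminant of x^3 + (-1)*x^2 + (-4)*x + (-8): Δ = -2064. Since Δ is not a rational square, the Galois group is not contained in A_3; it must be the full S_3 (irreducibility of the cubic rules out anything smaller).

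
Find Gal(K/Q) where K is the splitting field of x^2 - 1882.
Gal(K/Q) = Z/2Z (cyclic of order 2)

x^2 - 1882 is irreducible over Q since 1882 is not a rational square. The splitting field Q(sqrt(1882)) has degree 2 over Q, and its unique nontrivial automorphism is sqrt(1882) ↦ -sqrt(1882). Hence Gal(Q(sqrt(1882))/Q) = Z/2Z.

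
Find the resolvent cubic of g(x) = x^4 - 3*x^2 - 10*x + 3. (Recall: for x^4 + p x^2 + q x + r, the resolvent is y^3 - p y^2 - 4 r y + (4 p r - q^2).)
h(y) = y^3 + 3*y^2 - 12*y - 136

Identify coefficients: p = -3, q = -10, r = 3.
Plug into h(y) = y^3 - p y^2 - 4 r y + (4 p r - q^2):
  h(y) = y^3 - (-3) y^2 - 4*(3) y + (4*(-3)*(3) - (-10)^2)
       = y^3 + (3) y^2 + (-12) y + (-136).
Simplifying: h(y) = y^3 + 3*y^2 - 12*y - 136.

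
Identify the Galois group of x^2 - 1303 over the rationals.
Gal(K/Q) = Z/2Z (cyclic of order 2)

x^2 - 1303 is irreducible over Q since 1303 is not a rational square. The splitting field Q(sqrt(1303)) has degree 2 over Q, and its unique nontrivial automorphism is sqrt(1303) ↦ -sqrt(1303). Hence Gal(Q(sqrt(1303))/Q) = Z/2Z.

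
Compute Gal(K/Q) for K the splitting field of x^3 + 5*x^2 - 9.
Gal(K/Q) = S_3 (symmetric group of order 6)

Compute the discriminant of x^3 + (5)*x^2 + (0)*x + (-9): Δ = 2313. Since Δ is not a rational square, the Galois group is not contained in A_3; it must be the full S_3 (irreducibility of the cubic rules out anything smaller).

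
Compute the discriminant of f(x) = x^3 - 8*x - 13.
Δ = -2515

For a depressed cubic x^3 + p x + q the discriminant is Δ = -4 p^3 - 27 q^2 = -4*(-8)^3 - 27*(-13)^2 = 2048 - 4563 = -2515.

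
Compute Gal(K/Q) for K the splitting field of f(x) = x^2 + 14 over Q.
Gal(K/Q) = Z/2Z (cyclic of order 2)

x^2 + 14 is irreducible over Q since -14 is not a rational square. The splitting field Q(sqrt(-14)) has degree 2 over Q, and its unique nontrivial automorphism is sqrt(-14) ↦ -sqrt(-14). Hence Gal(Q(sqrt(-14))/Q) = Z/2Z.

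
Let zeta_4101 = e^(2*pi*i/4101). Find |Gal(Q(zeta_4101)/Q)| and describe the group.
|Gal(Q(zeta_4101)/Q)| = phi(4101) = 2732; group ≅ (Z/4101Z)^* ≅ Z/2Z × Z/1366Z

The n-th cyclotomic polynomial Φ_4101(x) is the minimal polynomial of zeta_4101 over Q and has degree phi(4101) = 2732. So Q(zeta_4101) is a degree-2732 Galois extension with Galois group (Z/4101Z)^*. By CRT, (Z/4101Z)^* ≅ (Z/3Z)^* × (Z/1367Z)^*. Each prime-power unit group is (Z/3Z)^* ≅ Z/2Z; (Z/1367Z)^* ≅ Z/1366Z. Hence Gal(Q(zeta_4101)/Q) ≅ Z/2Z × Z/1366Z.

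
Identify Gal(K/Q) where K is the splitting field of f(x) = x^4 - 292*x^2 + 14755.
Gal(K/Q) = V_4 (Klein four-group, Z/2Z × Z/2Z)

f factors as (x^2 - 65)(x^2 - 227), so the splitting field is K = Q(sqrt(65), sqrt(227)). The elements 65, 227, 14755 are all non-squares in Q, so sqrt(65) and sqrt(227) generate independent quadratic extensions. Thus [K:Q] = 4 and Gal(K/Q) is generated by the two order-2 automorphisms sqrt(65) ↦ -sqrt(65) and sqrt(227) ↦ -sqrt(227), giving V_4.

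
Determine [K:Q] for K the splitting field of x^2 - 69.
[K:Q] = 2

The polynomial x^2 - 69 is irreducible over Q since 69 is not a perfect square. Its splitting field is Q(sqrt(69)), which has degree 2 over Q.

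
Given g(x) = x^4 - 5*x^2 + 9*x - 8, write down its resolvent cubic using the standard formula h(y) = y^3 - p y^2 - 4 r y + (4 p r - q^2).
h(y) = y^3 + 5*y^2 + 32*y + 79

Identify coefficients: p = -5, q = 9, r = -8.
Plug into h(y) = y^3 - p y^2 - 4 r y + (4 p r - q^2):
  h(y) = y^3 - (-5) y^2 - 4*(-8) y + (4*(-5)*(-8) - (9)^2)
       = y^3 + (5) y^2 + (32) y + (79).
Simplifying: h(y) = y^3 + 5*y^2 + 32*y + 79.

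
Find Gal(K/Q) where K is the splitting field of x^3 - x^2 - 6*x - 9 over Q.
Gal(K/Q) = S_3 (symmetric group of order 6)

Compute the discriminant of x^3 + (-1)*x^2 + (-6)*x + (-9): Δ = -2295. Since Δ is not a rational square, the Galois group is not contained in A_3; it must be the full S_3 (irreducibility of the cubic rules out anything smaller).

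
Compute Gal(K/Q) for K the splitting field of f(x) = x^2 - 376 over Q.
Gal(K/Q) = Z/2Z (cyclic of order 2)

x^2 - 376 is irreducible over Q since 376 is not a rational square. The splitting field Q(sqrt(376)) has degree 2 over Q, and its unique nontrivial automorphism is sqrt(376) ↦ -sqrt(376). Hence Gal(Q(sqrt(376))/Q) = Z/2Z.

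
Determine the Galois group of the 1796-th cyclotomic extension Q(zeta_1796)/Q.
|Gal(Q(zeta_1796)/Q)| = phi(1796) = 896; group ≅ (Z/1796Z)^* ≅ Z/2Z × Z/448Z

The n-th cyclotomic polynomial Φ_1796(x) is the minimal polynomial of zeta_1796 over Q and has degree phi(1796) = 896. So Q(zeta_1796) is a degree-896 Galois extension with Galois group (Z/1796Z)^*. By CRT, (Z/1796Z)^* ≅ (Z/4Z)^* × (Z/449Z)^*. Each prime-power unit group is (Z/4Z)^* ≅ Z/2Z; (Z/449Z)^* ≅ Z/448Z. Hence Gal(Q(zeta_1796)/Q) ≅ Z/2Z × Z/448Z.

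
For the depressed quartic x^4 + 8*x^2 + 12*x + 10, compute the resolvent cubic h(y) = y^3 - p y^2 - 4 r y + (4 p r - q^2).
h(y) = y^3 - 8*y^2 - 40*y + 176

Identify coefficients: p = 8, q = 12, r = 10.
Plug into h(y) = y^3 - p y^2 - 4 r y + (4 p r - q^2):
  h(y) = y^3 - (8) y^2 - 4*(10) y + (4*(8)*(10) - (12)^2)
       = y^3 + (-8) y^2 + (-40) y + (176).
Simplifying: h(y) = y^3 - 8*y^2 - 40*y + 176.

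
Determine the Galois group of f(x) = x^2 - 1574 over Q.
Gal(K/Q) = Z/2Z (cyclic of order 2)

x^2 - 1574 is irreducible over Q since 1574 is not a rational square. The splitting field Q(sqrt(1574)) has degree 2 over Q, and its unique nontrivial automorphism is sqrt(1574) ↦ -sqrt(1574). Hence Gal(Q(sqrt(1574))/Q) = Z/2Z.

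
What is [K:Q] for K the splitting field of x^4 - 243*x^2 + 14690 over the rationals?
[K:Q] = 4

f factors as (x^2 - 113)(x^2 - 130); the splitting field is K = Q(sqrt(113), sqrt(130)). Since 113, 130, and 14690 are all non-squares in Q, the three subfields Q(sqrt(113)), Q(sqrt(130)), Q(sqrt(14690)) are distinct degree-2 extensions, so [K:Q] = 4 (Klein four Galois group).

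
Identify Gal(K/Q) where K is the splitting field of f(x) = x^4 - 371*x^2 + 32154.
Gal(K/Q) = V_4 (Klein four-group, Z/2Z × Z/2Z)

f factors as (x^2 - 233)(x^2 - 138), so the splitting field is K = Q(sqrt(233), sqrt(138)). The elements 233, 138, 32154 are all non-squares in Q, so sqrt(233) and sqrt(138) generate independent quadratic extensions. Thus [K:Q] = 4 and Gal(K/Q) is generated by the two order-2 automorphisms sqrt(233) ↦ -sqrt(233) and sqrt(138) ↦ -sqrt(138), giving V_4.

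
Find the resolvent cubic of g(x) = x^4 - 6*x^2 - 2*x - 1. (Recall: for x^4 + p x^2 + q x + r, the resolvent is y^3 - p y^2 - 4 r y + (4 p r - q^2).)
h(y) = y^3 + 6*y^2 + 4*y + 20

Identify coefficients: p = -6, q = -2, r = -1.
Plug into h(y) = y^3 - p y^2 - 4 r y + (4 p r - q^2):
  h(y) = y^3 - (-6) y^2 - 4*(-1) y + (4*(-6)*(-1) - (-2)^2)
       = y^3 + (6) y^2 + (4) y + (20).
Simplifying: h(y) = y^3 + 6*y^2 + 4*y + 20.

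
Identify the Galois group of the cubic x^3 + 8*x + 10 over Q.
Gal(K/Q) = S_3 (symmetric group of order 6)

Compute the discriminant of x^3 + (0)*x^2 + (8)*x + (10): Δ = -4748. Since Δ is not a rational square, the Galois group is not contained in A_3; it must be the full S_3 (irreducibility of the cubic rules out anything smaller).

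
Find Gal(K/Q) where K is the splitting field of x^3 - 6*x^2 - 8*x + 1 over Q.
Gal(K/Q) = S_3 (symmetric group of order 6)

Compute the discriminant of x^3 + (-6)*x^2 + (-8)*x + (1): Δ = 6053. Since Δ is not a rational square, the Galois group is not contained in A_3; it must be the full S_3 (irreducibility of the cubic rules out anything smaller).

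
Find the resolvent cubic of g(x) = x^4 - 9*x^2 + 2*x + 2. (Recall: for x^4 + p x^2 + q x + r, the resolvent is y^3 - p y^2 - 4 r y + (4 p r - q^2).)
h(y) = y^3 + 9*y^2 - 8*y - 76

Identify coefficients: p = -9, q = 2, r = 2.
Plug into h(y) = y^3 - p y^2 - 4 r y + (4 p r - q^2):
  h(y) = y^3 - (-9) y^2 - 4*(2) y + (4*(-9)*(2) - (2)^2)
       = y^3 + (9) y^2 + (-8) y + (-76).
Simplifying: h(y) = y^3 + 9*y^2 - 8*y - 76.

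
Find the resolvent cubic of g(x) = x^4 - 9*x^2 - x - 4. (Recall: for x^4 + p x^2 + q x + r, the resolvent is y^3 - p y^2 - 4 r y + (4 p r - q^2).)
h(y) = y^3 + 9*y^2 + 16*y + 143

Identify coefficients: p = -9, q = -1, r = -4.
Plug into h(y) = y^3 - p y^2 - 4 r y + (4 p r - q^2):
  h(y) = y^3 - (-9) y^2 - 4*(-4) y + (4*(-9)*(-4) - (-1)^2)
       = y^3 + (9) y^2 + (16) y + (143).
Simplifying: h(y) = y^3 + 9*y^2 + 16*y + 143.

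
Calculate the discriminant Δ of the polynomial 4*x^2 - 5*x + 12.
Δ = -167

For a quadratic a x^2 + b x + c the discriminant is Δ = b^2 - 4ac = (-5)^2 - 4*(4)*(12) = 25 - (192) = -167.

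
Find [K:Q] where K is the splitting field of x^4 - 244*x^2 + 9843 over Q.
[K:Q] = 4

f factors as (x^2 - 193)(x^2 - 51); the splitting field is K = Q(sqrt(193), sqrt(51)). Since 193, 51, and 9843 are all non-squares in Q, the three subfields Q(sqrt(193)), Q(sqrt(51)), Q(sqrt(9843)) are distinct degree-2 extensions, so [K:Q] = 4 (Klein four Galois group).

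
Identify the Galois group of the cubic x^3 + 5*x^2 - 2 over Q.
Gal(K/Q) = S_3 (symmetric group of order 6)

Compute the discriminant of x^3 + (5)*x^2 + (0)*x + (-2): Δ = 892. Since Δ is not a rational square, the Galois group is not contained in A_3; it must be the full S_3 (irreducibility of the cubic rules out anything smaller).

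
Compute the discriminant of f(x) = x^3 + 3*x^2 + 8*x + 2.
Δ = -932

For x^3 + a x^2 + b x + c the discriminant is Δ = 18 a b c - 4 a^3 c + a^2 b^2 - 4 b^3 - 27 c^2.
Plug a = 3, b = 8, c = 2:
  18*(3)*(8)*(2) - 4*(3)^3*(2) + (3)^2*(8)^2 - 4*(8)^3 - 27*(2)^2
  = 864 + (-216) + 576 + (-2048) + (-108)
  = -932.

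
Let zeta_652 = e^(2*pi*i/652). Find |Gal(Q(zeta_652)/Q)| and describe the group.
|Gal(Q(zeta_652)/Q)| = phi(652) = 324; group ≅ (Z/652Z)^* ≅ Z/2Z × Z/162Z

The n-th cyclotomic polynomial Φ_652(x) is the minimal polynomial of zeta_652 over Q and has degree phi(652) = 324. So Q(zeta_652) is a degree-324 Galois extension with Galois group (Z/652Z)^*. By CRT, (Z/652Z)^* ≅ (Z/4Z)^* × (Z/163Z)^*. Each prime-power unit group is (Z/4Z)^* ≅ Z/2Z; (Z/163Z)^* ≅ Z/162Z. Hence Gal(Q(zeta_652)/Q) ≅ Z/2Z × Z/162Z.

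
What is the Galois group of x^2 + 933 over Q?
Gal(K/Q) = Z/2Z (cyclic of order 2)

x^2 + 933 is irreducible over Q since -933 is not a rational square. The splitting field Q(sqrt(-933)) has degree 2 over Q, and its unique nontrivial automorphism is sqrt(-933) ↦ -sqrt(-933). Hence Gal(Q(sqrt(-933))/Q) = Z/2Z.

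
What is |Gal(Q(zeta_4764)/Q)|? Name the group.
|Gal(Q(zeta_4764)/Q)| = phi(4764) = 1584; group ≅ (Z/4764Z)^* ≅ Z/2Z × Z/2Z × Z/396Z

The n-th cyclotomic polynomial Φ_4764(x) is the minimal polynomial of zeta_4764 over Q and has degree phi(4764) = 1584. So Q(zeta_4764) is a degree-1584 Galois extension with Galois group (Z/4764Z)^*. By CRT, (Z/4764Z)^* ≅ (Z/4Z)^* × (Z/3Z)^* × (Z/397Z)^*. Each prime-power unit group is (Z/4Z)^* ≅ Z/2Z; (Z/3Z)^* ≅ Z/2Z; (Z/397Z)^* ≅ Z/396Z. Hence Gal(Q(zeta_4764)/Q) ≅ Z/2Z × Z/2Z × Z/396Z.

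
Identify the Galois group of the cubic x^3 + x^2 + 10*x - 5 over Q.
Gal(K/Q) = S_3 (symmetric group of order 6)

Compute the discriminant of x^3 + (1)*x^2 + (10)*x + (-5): Δ = -5455. Since Δ is not a rational square, the Galois group is not contained in A_3; it must be the full S_3 (irreducibility of the cubic rules out anything smaller).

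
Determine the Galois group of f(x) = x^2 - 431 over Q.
Gal(K/Q) = Z/2Z (cyclic of order 2)

x^2 - 431 is irreducible over Q since 431 is not a rational square. The splitting field Q(sqrt(431)) has degree 2 over Q, and its unique nontrivial automorphism is sqrt(431) ↦ -sqrt(431). Hence Gal(Q(sqrt(431))/Q) = Z/2Z.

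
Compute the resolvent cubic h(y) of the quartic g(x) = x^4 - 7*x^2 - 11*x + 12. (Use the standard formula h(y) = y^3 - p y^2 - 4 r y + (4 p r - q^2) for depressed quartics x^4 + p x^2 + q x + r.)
h(y) = y^3 + 7*y^2 - 48*y - 457

Identify coefficients: p = -7, q = -11, r = 12.
Plug into h(y) = y^3 - p y^2 - 4 r y + (4 p r - q^2):
  h(y) = y^3 - (-7) y^2 - 4*(12) y + (4*(-7)*(12) - (-11)^2)
       = y^3 + (7) y^2 + (-48) y + (-457).
Simplifying: h(y) = y^3 + 7*y^2 - 48*y - 457.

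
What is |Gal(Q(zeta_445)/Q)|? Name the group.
|Gal(Q(zeta_445)/Q)| = phi(445) = 352; group ≅ (Z/445Z)^* ≅ Z/4Z × Z/88Z

The n-th cyclotomic polynomial Φ_445(x) is the minimal polynomial of zeta_445 over Q and has degree phi(445) = 352. So Q(zeta_445) is a degree-352 Galois extension with Galois group (Z/445Z)^*. By CRT, (Z/445Z)^* ≅ (Z/5Z)^* × (Z/89Z)^*. Each prime-power unit group is (Z/5Z)^* ≅ Z/4Z; (Z/89Z)^* ≅ Z/88Z. Hence Gal(Q(zeta_445)/Q) ≅ Z/4Z × Z/88Z.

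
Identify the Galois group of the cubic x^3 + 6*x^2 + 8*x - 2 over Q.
Gal(K/Q) = S_3 (symmetric group of order 6)

Compute the discriminant of x^3 + (6)*x^2 + (8)*x + (-2): Δ = 148. Since Δ is not a rational square, the Galois group is not contained in A_3; it must be the full S_3 (irreducibility of the cubic rules out anything smaller).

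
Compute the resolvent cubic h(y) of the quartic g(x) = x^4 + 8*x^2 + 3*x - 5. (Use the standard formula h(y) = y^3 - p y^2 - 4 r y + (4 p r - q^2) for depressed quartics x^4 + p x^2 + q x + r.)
h(y) = y^3 - 8*y^2 + 20*y - 169

Identify coefficients: p = 8, q = 3, r = -5.
Plug into h(y) = y^3 - p y^2 - 4 r y + (4 p r - q^2):
  h(y) = y^3 - (8) y^2 - 4*(-5) y + (4*(8)*(-5) - (3)^2)
       = y^3 + (-8) y^2 + (20) y + (-169).
Simplifying: h(y) = y^3 - 8*y^2 + 20*y - 169.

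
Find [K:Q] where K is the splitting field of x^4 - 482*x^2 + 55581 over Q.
[K:Q] = 4

f factors as (x^2 - 191)(x^2 - 291); the splitting field is K = Q(sqrt(191), sqrt(291)). Since 191, 291, and 55581 are all non-squares in Q, the three subfields Q(sqrt(191)), Q(sqrt(291)), Q(sqrt(55581)) are distinct degree-2 extensions, so [K:Q] = 4 (Klein four Galois group).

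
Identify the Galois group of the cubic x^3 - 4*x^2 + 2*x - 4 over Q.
Gal(K/Q) = S_3 (symmetric group of order 6)

Compute the discriminant of x^3 + (-4)*x^2 + (2)*x + (-4): Δ = -848. Since Δ is not a rational square, the Galois group is not contained in A_3; it must be the full S_3 (irreducibility of the cubic rules out anything smaller).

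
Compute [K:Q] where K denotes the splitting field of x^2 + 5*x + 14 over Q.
[K:Q] = 2

The discriminant of x^2 + (5)*x + (14) is b^2 - 4c = 25 - (56) = -31. Since -31 is not a perfect square in Q, the polynomial is irreducible over Q. Its two roots generate a degree-2 extension, so [K:Q] = 2.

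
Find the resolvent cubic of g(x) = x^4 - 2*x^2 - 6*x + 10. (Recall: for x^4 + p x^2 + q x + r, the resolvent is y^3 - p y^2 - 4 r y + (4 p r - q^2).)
h(y) = y^3 + 2*y^2 - 40*y - 116

Identify coefficients: p = -2, q = -6, r = 10.
Plug into h(y) = y^3 - p y^2 - 4 r y + (4 p r - q^2):
  h(y) = y^3 - (-2) y^2 - 4*(10) y + (4*(-2)*(10) - (-6)^2)
       = y^3 + (2) y^2 + (-40) y + (-116).
Simplifying: h(y) = y^3 + 2*y^2 - 40*y - 116.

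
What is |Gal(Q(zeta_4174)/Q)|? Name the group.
|Gal(Q(zeta_4174)/Q)| = phi(4174) = 2086; group ≅ (Z/4174Z)^* ≅ Z/2086Z

The n-th cyclotomic polynomial Φ_4174(x) is the minimal polynomial of zeta_4174 over Q and has degree phi(4174) = 2086. So Q(zeta_4174) is a degree-2086 Galois extension with Galois group (Z/4174Z)^*. By CRT, (Z/4174Z)^* ≅ (Z/2Z)^* × (Z/2087Z)^*. Each prime-power unit group is (Z/2Z)^* ≅ trivial group (order 1); (Z/2087Z)^* ≅ Z/2086Z. Hence Gal(Q(zeta_4174)/Q) ≅ Z/2086Z.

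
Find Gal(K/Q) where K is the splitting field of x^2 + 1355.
Gal(K/Q) = Z/2Z (cyclic of order 2)

x^2 + 1355 is irreducible over Q since -1355 is not a rational square. The splitting field Q(sqrt(-1355)) has degree 2 over Q, and its unique nontrivial automorphism is sqrt(-1355) ↦ -sqrt(-1355). Hence Gal(Q(sqrt(-1355))/Q) = Z/2Z.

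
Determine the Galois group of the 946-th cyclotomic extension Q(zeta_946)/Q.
|Gal(Q(zeta_946)/Q)| = phi(946) = 420; group ≅ (Z/946Z)^* ≅ Z/10Z × Z/42Z

The n-th cyclotomic polynomial Φ_946(x) is the minimal polynomial of zeta_946 over Q and has degree phi(946) = 420. So Q(zeta_946) is a degree-420 Galois extension with Galois group (Z/946Z)^*. By CRT, (Z/946Z)^* ≅ (Z/2Z)^* × (Z/11Z)^* × (Z/43Z)^*. Each prime-power unit group is (Z/2Z)^* ≅ trivial group (order 1); (Z/11Z)^* ≅ Z/10Z; (Z/43Z)^* ≅ Z/42Z. Hence Gal(Q(zeta_946)/Q) ≅ Z/10Z × Z/42Z.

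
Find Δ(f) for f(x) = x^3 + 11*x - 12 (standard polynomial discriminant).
Δ = -9212

For a depressed cubic x^3 + p x + q the discriminant is Δ = -4 p^3 - 27 q^2 = -4*(11)^3 - 27*(-12)^2 = -5324 - 3888 = -9212.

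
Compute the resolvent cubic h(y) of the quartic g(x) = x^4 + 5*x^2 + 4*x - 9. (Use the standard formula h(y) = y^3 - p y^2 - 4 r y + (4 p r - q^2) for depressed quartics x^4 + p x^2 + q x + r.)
h(y) = y^3 - 5*y^2 + 36*y - 196

Identify coefficients: p = 5, q = 4, r = -9.
Plug into h(y) = y^3 - p y^2 - 4 r y + (4 p r - q^2):
  h(y) = y^3 - (5) y^2 - 4*(-9) y + (4*(5)*(-9) - (4)^2)
       = y^3 + (-5) y^2 + (36) y + (-196).
Simplifying: h(y) = y^3 - 5*y^2 + 36*y - 196.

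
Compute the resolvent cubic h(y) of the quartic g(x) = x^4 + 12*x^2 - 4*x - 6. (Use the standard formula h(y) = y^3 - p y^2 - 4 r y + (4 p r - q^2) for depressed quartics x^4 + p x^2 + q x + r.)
h(y) = y^3 - 12*y^2 + 24*y - 304

Identify coefficients: p = 12, q = -4, r = -6.
Plug into h(y) = y^3 - p y^2 - 4 r y + (4 p r - q^2):
  h(y) = y^3 - (12) y^2 - 4*(-6) y + (4*(12)*(-6) - (-4)^2)
       = y^3 + (-12) y^2 + (24) y + (-304).
Simplifying: h(y) = y^3 - 12*y^2 + 24*y - 304.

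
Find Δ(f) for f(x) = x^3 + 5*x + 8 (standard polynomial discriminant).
Δ = -2228

For a depressed cubic x^3 + p x + q the discriminant is Δ = -4 p^3 - 27 q^2 = -4*(5)^3 - 27*(8)^2 = -500 - 1728 = -2228.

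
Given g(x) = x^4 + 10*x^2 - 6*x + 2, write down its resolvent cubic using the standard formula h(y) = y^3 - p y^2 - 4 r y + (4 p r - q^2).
h(y) = y^3 - 10*y^2 - 8*y + 44

Identify coefficients: p = 10, q = -6, r = 2.
Plug into h(y) = y^3 - p y^2 - 4 r y + (4 p r - q^2):
  h(y) = y^3 - (10) y^2 - 4*(2) y + (4*(10)*(2) - (-6)^2)
       = y^3 + (-10) y^2 + (-8) y + (44).
Simplifying: h(y) = y^3 - 10*y^2 - 8*y + 44.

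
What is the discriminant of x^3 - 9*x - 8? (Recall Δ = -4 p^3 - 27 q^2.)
Δ = 1188

For a depressed cubic x^3 + p x + q the discriminant is Δ = -4 p^3 - 27 q^2 = -4*(-9)^3 - 27*(-8)^2 = 2916 - 1728 = 1188.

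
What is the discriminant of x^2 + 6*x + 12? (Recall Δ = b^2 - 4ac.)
Δ = -12

For a quadratic a x^2 + b x + c the discriminant is Δ = b^2 - 4ac = (6)^2 - 4*(1)*(12) = 36 - (48) = -12.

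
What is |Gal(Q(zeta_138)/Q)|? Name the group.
|Gal(Q(zeta_138)/Q)| = phi(138) = 44; group ≅ (Z/138Z)^* ≅ Z/2Z × Z/22Z

The n-th cyclotomic polynomial Φ_138(x) is the minimal polynomial of zeta_138 over Q and has degree phi(138) = 44. So Q(zeta_138) is a degree-44 Galois extension with Galois group (Z/138Z)^*. By CRT, (Z/138Z)^* ≅ (Z/2Z)^* × (Z/3Z)^* × (Z/23Z)^*. Each prime-power unit group is (Z/2Z)^* ≅ trivial group (order 1); (Z/3Z)^* ≅ Z/2Z; (Z/23Z)^* ≅ Z/22Z. Hence Gal(Q(zeta_138)/Q) ≅ Z/2Z × Z/22Z.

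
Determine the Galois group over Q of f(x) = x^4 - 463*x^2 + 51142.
Gal(K/Q) = V_4 (Klein four-group, Z/2Z × Z/2Z)

f factors as (x^2 - 281)(x^2 - 182), so the splitting field is K = Q(sqrt(281), sqrt(182)). The elements 281, 182, 51142 are all non-squares in Q, so sqrt(281) and sqrt(182) generate independent quadratic extensions. Thus [K:Q] = 4 and Gal(K/Q) is generated by the two order-2 automorphisms sqrt(281) ↦ -sqrt(281) and sqrt(182) ↦ -sqrt(182), giving V_4.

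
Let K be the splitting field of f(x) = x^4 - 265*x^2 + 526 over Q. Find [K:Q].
[K:Q] = 4

f factors as (x^2 - 263)(x^2 - 2); the splitting field is K = Q(sqrt(263), sqrt(2)). Since 263, 2, and 526 are all non-squares in Q, the three subfields Q(sqrt(263)), Q(sqrt(2)), Q(sqrt(526)) are distinct degree-2 extensions, so [K:Q] = 4 (Klein four Galois group).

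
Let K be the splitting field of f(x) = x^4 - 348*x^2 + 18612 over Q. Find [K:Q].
[K:Q] = 4

f factors as (x^2 - 282)(x^2 - 66); the splitting field is K = Q(sqrt(282), sqrt(66)). Since 282, 66, and 18612 are all non-squares in Q, the three subfields Q(sqrt(282)), Q(sqrt(66)), Q(sqrt(18612)) are distinct degree-2 extensions, so [K:Q] = 4 (Klein four Galois group).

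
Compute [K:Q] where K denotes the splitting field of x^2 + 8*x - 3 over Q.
[K:Q] = 2

The discriminant of x^2 + (8)*x + (-3) is b^2 - 4c = 64 - (-12) = 76. Since 76 is not a perfect square in Q, the polynomial is irreducible over Q. Its two roots generate a degree-2 extension, so [K:Q] = 2.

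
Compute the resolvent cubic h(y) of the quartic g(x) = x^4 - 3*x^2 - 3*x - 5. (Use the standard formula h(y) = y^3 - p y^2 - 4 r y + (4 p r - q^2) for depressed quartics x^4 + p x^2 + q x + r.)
h(y) = y^3 + 3*y^2 + 20*y + 51

Identify coefficients: p = -3, q = -3, r = -5.
Plug into h(y) = y^3 - p y^2 - 4 r y + (4 p r - q^2):
  h(y) = y^3 - (-3) y^2 - 4*(-5) y + (4*(-3)*(-5) - (-3)^2)
       = y^3 + (3) y^2 + (20) y + (51).
Simplifying: h(y) = y^3 + 3*y^2 + 20*y + 51.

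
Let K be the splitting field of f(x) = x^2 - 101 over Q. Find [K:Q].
[K:Q] = 2

The polynomial x^2 - 101 is irreducible over Q since 101 is not a perfect square. Its splitting field is Q(sqrt(101)), which has degree 2 over Q.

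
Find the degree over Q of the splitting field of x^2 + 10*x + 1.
[K:Q] = 2

The discriminant of x^2 + (10)*x + (1) is b^2 - 4c = 100 - (4) = 96. Since 96 is not a perfect square in Q, the polynomial is irreducible over Q. Its two roots generate a degree-2 extension, so [K:Q] = 2.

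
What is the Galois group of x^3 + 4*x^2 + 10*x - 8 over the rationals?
Gal(K/Q) = S_3 (symmetric group of order 6)

Compute the discriminant of x^3 + (4)*x^2 + (10)*x + (-8): Δ = -7840. Since Δ is not a rational square, the Galois group is not contained in A_3; it must be the full S_3 (irreducibility of the cubic rules out anything smaller).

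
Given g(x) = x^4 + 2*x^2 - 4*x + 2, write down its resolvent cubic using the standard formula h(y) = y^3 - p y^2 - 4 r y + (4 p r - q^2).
h(y) = y^3 - 2*y^2 - 8*y

Identify coefficients: p = 2, q = -4, r = 2.
Plug into h(y) = y^3 - p y^2 - 4 r y + (4 p r - q^2):
  h(y) = y^3 - (2) y^2 - 4*(2) y + (4*(2)*(2) - (-4)^2)
       = y^3 + (-2) y^2 + (-8) y + (0).
Simplifying: h(y) = y^3 - 2*y^2 - 8*y.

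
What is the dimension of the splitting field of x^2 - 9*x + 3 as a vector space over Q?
[K:Q] = 2

The discriminant of x^2 + (-9)*x + (3) is b^2 - 4c = 81 - (12) = 69. Since 69 is not a perfect square in Q, the polynomial is irreducible over Q. Its two roots generate a degree-2 extension, so [K:Q] = 2.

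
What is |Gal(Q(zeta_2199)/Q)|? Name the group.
|Gal(Q(zeta_2199)/Q)| = phi(2199) = 1464; group ≅ (Z/2199Z)^* ≅ Z/2Z × Z/732Z

The n-th cyclotomic polynomial Φ_2199(x) is the minimal polynomial of zeta_2199 over Q and has degree phi(2199) = 1464. So Q(zeta_2199) is a degree-1464 Galois extension with Galois group (Z/2199Z)^*. By CRT, (Z/2199Z)^* ≅ (Z/3Z)^* × (Z/733Z)^*. Each prime-power unit group is (Z/3Z)^* ≅ Z/2Z; (Z/733Z)^* ≅ Z/732Z. Hence Gal(Q(zeta_2199)/Q) ≅ Z/2Z × Z/732Z.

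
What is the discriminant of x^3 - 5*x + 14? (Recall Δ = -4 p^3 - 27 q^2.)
Δ = -4792

For a depressed cubic x^3 + p x + q the discriminant is Δ = -4 p^3 - 27 q^2 = -4*(-5)^3 - 27*(14)^2 = 500 - 5292 = -4792.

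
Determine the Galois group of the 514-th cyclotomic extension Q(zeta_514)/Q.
|Gal(Q(zeta_514)/Q)| = phi(514) = 256; group ≅ (Z/514Z)^* ≅ Z/256Z

The n-th cyclotomic polynomial Φ_514(x) is the minimal polynomial of zeta_514 over Q and has degree phi(514) = 256. So Q(zeta_514) is a degree-256 Galois extension with Galois group (Z/514Z)^*. By CRT, (Z/514Z)^* ≅ (Z/2Z)^* × (Z/257Z)^*. Each prime-power unit group is (Z/2Z)^* ≅ trivial group (order 1); (Z/257Z)^* ≅ Z/256Z. Hence Gal(Q(zeta_514)/Q) ≅ Z/256Z.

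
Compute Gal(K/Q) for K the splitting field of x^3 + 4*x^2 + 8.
Gal(K/Q) = S_3 (symmetric group of order 6)

Compute the discriminant of x^3 + (4)*x^2 + (0)*x + (8): Δ = -3776. Since Δ is not a rational square, the Galois group is not contained in A_3; it must be the full S_3 (irreducibility of the cubic rules out anything smaller).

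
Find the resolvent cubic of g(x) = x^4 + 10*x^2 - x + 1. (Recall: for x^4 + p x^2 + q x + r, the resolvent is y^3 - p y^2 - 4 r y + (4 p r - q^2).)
h(y) = y^3 - 10*y^2 - 4*y + 39

Identify coefficients: p = 10, q = -1, r = 1.
Plug into h(y) = y^3 - p y^2 - 4 r y + (4 p r - q^2):
  h(y) = y^3 - (10) y^2 - 4*(1) y + (4*(10)*(1) - (-1)^2)
       = y^3 + (-10) y^2 + (-4) y + (39).
Simplifying: h(y) = y^3 - 10*y^2 - 4*y + 39.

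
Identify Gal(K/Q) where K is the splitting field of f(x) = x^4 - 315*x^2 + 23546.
Gal(K/Q) = V_4 (Klein four-group, Z/2Z × Z/2Z)

f factors as (x^2 - 193)(x^2 - 122), so the splitting field is K = Q(sqrt(193), sqrt(122)). The elements 193, 122, 23546 are all non-squares in Q, so sqrt(193) and sqrt(122) generate independent quadratic extensions. Thus [K:Q] = 4 and Gal(K/Q) is generated by the two order-2 automorphisms sqrt(193) ↦ -sqrt(193) and sqrt(122) ↦ -sqrt(122), giving V_4.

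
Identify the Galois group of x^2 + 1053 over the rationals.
Gal(K/Q) = Z/2Z (cyclic of order 2)

x^2 + 1053 is irreducible over Q since -1053 is not a rational square. The splitting field Q(sqrt(-1053)) has degree 2 over Q, and its unique nontrivial automorphism is sqrt(-1053) ↦ -sqrt(-1053). Hence Gal(Q(sqrt(-1053))/Q) = Z/2Z.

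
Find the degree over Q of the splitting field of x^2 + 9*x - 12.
[K:Q] = 2

The discriminant of x^2 + (9)*x + (-12) is b^2 - 4c = 81 - (-48) = 129. Since 129 is not a perfect square in Q, the polynomial is irreducible over Q. Its two roots generate a degree-2 extension, so [K:Q] = 2.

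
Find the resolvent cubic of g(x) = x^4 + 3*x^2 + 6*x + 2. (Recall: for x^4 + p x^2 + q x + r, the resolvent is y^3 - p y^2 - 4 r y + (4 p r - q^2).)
h(y) = y^3 - 3*y^2 - 8*y - 12

Identify coefficients: p = 3, q = 6, r = 2.
Plug into h(y) = y^3 - p y^2 - 4 r y + (4 p r - q^2):
  h(y) = y^3 - (3) y^2 - 4*(2) y + (4*(3)*(2) - (6)^2)
       = y^3 + (-3) y^2 + (-8) y + (-12).
Simplifying: h(y) = y^3 - 3*y^2 - 8*y - 12.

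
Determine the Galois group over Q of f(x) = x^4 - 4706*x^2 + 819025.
Gal(K/Q) = Z/2Z (cyclic of order 2)

f factors as (x^2 - 4525)(x^2 - 181), so the splitting field is K = Q(sqrt(4525), sqrt(181)). The squarefree part of 4525 is 181 and the squarefree part of 181 is also 181, so sqrt(4525) and sqrt(181) are both rational multiples of sqrt(181). Hence Q(sqrt(4525)) = Q(sqrt(181)) = Q(sqrt(181)), and the splitting field collapses to a single degree-2 extension with Galois group Z/2Z.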